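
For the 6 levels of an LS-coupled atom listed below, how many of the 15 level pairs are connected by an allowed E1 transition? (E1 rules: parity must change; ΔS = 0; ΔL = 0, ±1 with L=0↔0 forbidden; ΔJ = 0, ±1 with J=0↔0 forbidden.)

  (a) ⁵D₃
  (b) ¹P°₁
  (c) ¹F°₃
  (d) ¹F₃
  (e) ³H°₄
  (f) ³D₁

(a)–(b): forbidden (ΔS, ΔJ).
(a)–(c): forbidden (ΔS).
(a)–(d): forbidden (parity, ΔS).
(a)–(e): forbidden (ΔS, ΔL).
(a)–(f): forbidden (parity, ΔS, ΔJ).
(b)–(c): forbidden (parity, ΔL, ΔJ).
(b)–(d): forbidden (ΔL, ΔJ).
(b)–(e): forbidden (parity, ΔS, ΔL, ΔJ).
(b)–(f): forbidden (ΔS).
(c)–(d): allowed.
(c)–(e): forbidden (parity, ΔS, ΔL).
(c)–(f): forbidden (ΔS, ΔJ).
(d)–(e): forbidden (ΔS, ΔL).
(d)–(f): forbidden (parity, ΔS, ΔJ).
(e)–(f): forbidden (ΔL, ΔJ).
Allowed pairs: 1 of 15.

1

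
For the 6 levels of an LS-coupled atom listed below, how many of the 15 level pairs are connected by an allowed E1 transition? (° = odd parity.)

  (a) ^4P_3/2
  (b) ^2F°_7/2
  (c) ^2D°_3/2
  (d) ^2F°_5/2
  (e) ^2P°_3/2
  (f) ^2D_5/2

4

(a)–(b): forbidden (ΔS, ΔL, ΔJ).
(a)–(c): forbidden (ΔS).
(a)–(d): forbidden (ΔS, ΔL).
(a)–(e): forbidden (ΔS).
(a)–(f): forbidden (parity, ΔS).
(b)–(c): forbidden (parity, ΔJ).
(b)–(d): forbidden (parity).
(b)–(e): forbidden (parity, ΔL, ΔJ).
(b)–(f): allowed.
(c)–(d): forbidden (parity).
(c)–(e): forbidden (parity).
(c)–(f): allowed.
(d)–(e): forbidden (parity, ΔL).
(d)–(f): allowed.
(e)–(f): allowed.
Allowed pairs: 4 of 15.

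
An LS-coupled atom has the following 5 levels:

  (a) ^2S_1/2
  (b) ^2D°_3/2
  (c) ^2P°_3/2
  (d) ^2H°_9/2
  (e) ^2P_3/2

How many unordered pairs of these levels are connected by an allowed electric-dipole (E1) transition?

(a)–(b): forbidden (ΔL).
(a)–(c): allowed.
(a)–(d): forbidden (ΔL, ΔJ).
(a)–(e): forbidden (parity).
(b)–(c): forbidden (parity).
(b)–(d): forbidden (parity, ΔL, ΔJ).
(b)–(e): allowed.
(c)–(d): forbidden (parity, ΔL, ΔJ).
(c)–(e): allowed.
(d)–(e): forbidden (ΔL, ΔJ).
Allowed pairs: 3 of 10.

3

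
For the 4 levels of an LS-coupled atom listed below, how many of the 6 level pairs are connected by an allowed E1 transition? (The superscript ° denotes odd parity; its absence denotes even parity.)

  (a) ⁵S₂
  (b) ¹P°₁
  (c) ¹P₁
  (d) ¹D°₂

(a)–(b): forbidden (ΔS).
(a)–(c): forbidden (parity, ΔS).
(a)–(d): forbidden (ΔS, ΔL).
(b)–(c): allowed.
(b)–(d): forbidden (parity).
(c)–(d): allowed.
Allowed pairs: 2 of 6.

2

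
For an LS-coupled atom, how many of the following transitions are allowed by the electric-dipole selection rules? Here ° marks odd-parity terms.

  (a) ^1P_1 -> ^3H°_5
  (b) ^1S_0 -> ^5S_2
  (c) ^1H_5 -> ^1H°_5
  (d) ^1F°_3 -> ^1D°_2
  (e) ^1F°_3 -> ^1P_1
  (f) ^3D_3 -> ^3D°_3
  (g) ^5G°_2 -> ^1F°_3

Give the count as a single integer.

2

(a) forbidden (ΔS, ΔL, ΔJ fail)
(b) forbidden (parity, ΔS, ΔL, ΔJ fail)
(c) allowed
(d) forbidden (parity fails)
(e) forbidden (ΔL, ΔJ fail)
(f) allowed
(g) forbidden (parity, ΔS fail)
Total allowed: 2 of 7.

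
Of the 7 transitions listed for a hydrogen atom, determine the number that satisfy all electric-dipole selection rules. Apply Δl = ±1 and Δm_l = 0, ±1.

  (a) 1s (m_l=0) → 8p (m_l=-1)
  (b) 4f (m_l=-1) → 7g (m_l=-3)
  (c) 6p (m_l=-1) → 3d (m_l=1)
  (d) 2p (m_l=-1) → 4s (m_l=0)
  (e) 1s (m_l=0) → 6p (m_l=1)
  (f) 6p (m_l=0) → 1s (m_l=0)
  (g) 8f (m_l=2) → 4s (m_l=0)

(a) allowed
(b) forbidden — Δm_l = -2 (E1 requires Δm_l = 0, ±1)
(c) forbidden — Δm_l = +2 (E1 requires Δm_l = 0, ±1)
(d) allowed
(e) allowed
(f) allowed
(g) forbidden — Δl = -3 (E1 requires Δl = ±1); Δm_l = -2 (E1 requires Δm_l = 0, ±1)
Total allowed: 4 of 7.

4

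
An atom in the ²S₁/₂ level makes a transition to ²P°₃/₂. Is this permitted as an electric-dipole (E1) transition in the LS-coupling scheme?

allowed

Initial level: S=1/2, L=0, J=1/2, parity even. Final level: S=1/2, L=1, J=3/2, parity odd.
Parity must change: even → odd — ok.
ΔS = 0: S: 1/2 → 1/2 — ok.
ΔL = 0, ±1 (not L=0↔0): L: 0 → 1, ΔL = +1 — ok.
ΔJ = 0, ±1 (not J=0↔0): J: 1/2 → 3/2, ΔJ = +1 — ok.
All four E1 rules are satisfied.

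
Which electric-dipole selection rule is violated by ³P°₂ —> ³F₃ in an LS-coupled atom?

the ΔL = 0, ±1 rule

ΔJ = 0, ±1 (not J=0↔0): J: 2 → 3, ΔJ = +1 — satisfied.
ΔL = 0, ±1 (not L=0↔0): L: 1 → 3, ΔL = +2 — violated.
Parity must change: odd → even — satisfied.
ΔS = 0: S: 1 → 1 — satisfied.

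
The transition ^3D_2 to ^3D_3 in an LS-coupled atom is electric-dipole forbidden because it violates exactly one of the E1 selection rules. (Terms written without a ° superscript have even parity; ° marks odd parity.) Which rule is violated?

Parity must change: even → even — fails.
ΔS = 0: S: 1 → 1 — ok.
ΔL = 0, ±1 (not L=0↔0): L: 2 → 2, ΔL = +0 — ok.
ΔJ = 0, ±1 (not J=0↔0): J: 2 → 3, ΔJ = +1 — ok.

parity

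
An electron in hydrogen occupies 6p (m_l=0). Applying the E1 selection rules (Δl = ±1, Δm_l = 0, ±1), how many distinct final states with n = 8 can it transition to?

E1 requires Δl = ±1, so l_f ∈ {0, 2}; with 0 ≤ l_f ≤ n_f−1 = 7, the allowed l_f values are {0, 2}.
For l_f = 0: m_f ∈ {m_i−1, m_i, m_i+1} ∩ [−0, 0] = {0} → 1 state.
For l_f = 2: m_f ∈ {m_i−1, m_i, m_i+1} ∩ [−2, 2] = {-1, 0, 1} → 3 states.
Total: 4.

4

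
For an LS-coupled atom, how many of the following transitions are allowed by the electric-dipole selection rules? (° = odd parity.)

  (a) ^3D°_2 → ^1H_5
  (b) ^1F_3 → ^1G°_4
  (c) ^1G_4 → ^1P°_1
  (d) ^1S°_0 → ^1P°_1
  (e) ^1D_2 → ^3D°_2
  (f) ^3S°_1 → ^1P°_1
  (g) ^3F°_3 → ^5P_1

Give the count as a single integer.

(a) forbidden (ΔS, ΔL, ΔJ fail)
(b) allowed
(c) forbidden (ΔL, ΔJ fail)
(d) forbidden (parity fails)
(e) forbidden (ΔS fails)
(f) forbidden (parity, ΔS fail)
(g) forbidden (ΔS, ΔL, ΔJ fail)
Total allowed: 1 of 7.

1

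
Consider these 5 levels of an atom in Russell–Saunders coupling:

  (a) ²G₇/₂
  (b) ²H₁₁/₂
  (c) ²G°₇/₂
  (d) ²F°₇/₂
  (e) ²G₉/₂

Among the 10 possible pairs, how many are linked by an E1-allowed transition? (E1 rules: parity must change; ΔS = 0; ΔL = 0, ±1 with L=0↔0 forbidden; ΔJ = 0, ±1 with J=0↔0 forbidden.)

(a)–(b): forbidden (parity, ΔJ).
(a)–(c): allowed.
(a)–(d): allowed.
(a)–(e): forbidden (parity).
(b)–(c): forbidden (ΔJ).
(b)–(d): forbidden (ΔL, ΔJ).
(b)–(e): forbidden (parity).
(c)–(d): forbidden (parity).
(c)–(e): allowed.
(d)–(e): allowed.
Allowed pairs: 4 of 10.

4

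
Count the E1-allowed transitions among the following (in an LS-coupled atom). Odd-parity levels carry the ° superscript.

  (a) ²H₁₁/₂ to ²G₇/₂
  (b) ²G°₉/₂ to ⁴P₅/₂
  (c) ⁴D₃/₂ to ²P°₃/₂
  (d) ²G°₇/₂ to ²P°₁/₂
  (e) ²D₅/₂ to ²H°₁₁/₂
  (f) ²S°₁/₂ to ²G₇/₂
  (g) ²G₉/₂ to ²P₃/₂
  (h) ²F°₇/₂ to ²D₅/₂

(a) forbidden (parity, ΔJ fail)
(b) forbidden (ΔS, ΔL, ΔJ fail)
(c) forbidden (ΔS fails)
(d) forbidden (parity, ΔL, ΔJ fail)
(e) forbidden (ΔL, ΔJ fail)
(f) forbidden (ΔL, ΔJ fail)
(g) forbidden (parity, ΔL, ΔJ fail)
(h) allowed
Total allowed: 1 of 8.

1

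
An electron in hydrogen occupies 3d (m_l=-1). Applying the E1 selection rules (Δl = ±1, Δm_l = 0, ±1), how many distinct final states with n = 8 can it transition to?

E1 requires Δl = ±1, so l_f ∈ {1, 3}; with 0 ≤ l_f ≤ n_f−1 = 7, the allowed l_f values are {1, 3}.
For l_f = 1: m_f ∈ {m_i−1, m_i, m_i+1} ∩ [−1, 1] = {-1, 0} → 2 states.
For l_f = 3: m_f ∈ {m_i−1, m_i, m_i+1} ∩ [−3, 3] = {-2, -1, 0} → 3 states.
Total: 5.

5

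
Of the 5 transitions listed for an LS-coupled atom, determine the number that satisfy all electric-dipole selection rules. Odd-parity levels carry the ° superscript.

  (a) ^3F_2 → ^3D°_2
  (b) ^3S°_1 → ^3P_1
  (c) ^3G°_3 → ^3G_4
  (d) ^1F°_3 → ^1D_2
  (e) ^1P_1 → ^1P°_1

(a) allowed
(b) allowed
(c) allowed
(d) allowed
(e) allowed
Total allowed: 5 of 5.

5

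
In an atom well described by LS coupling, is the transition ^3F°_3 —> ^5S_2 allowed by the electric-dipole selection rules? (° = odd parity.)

forbidden

Parity must change: odd → even — ✓.
ΔS = 0: S: 1 → 2 — ✗.
ΔL = 0, ±1 (not L=0↔0): L: 3 → 0, ΔL = -3 — ✗.
ΔJ = 0, ±1 (not J=0↔0): J: 3 → 2, ΔJ = -1 — ✓.
Rule(s) violated: ΔS, ΔL.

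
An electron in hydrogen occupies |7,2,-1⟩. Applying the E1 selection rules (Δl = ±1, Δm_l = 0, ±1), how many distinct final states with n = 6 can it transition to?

E1 requires Δl = ±1, so l_f ∈ {1, 3}; with 0 ≤ l_f ≤ n_f−1 = 5, the allowed l_f values are {1, 3}.
For l_f = 1: m_f ∈ {m_i−1, m_i, m_i+1} ∩ [−1, 1] = {-1, 0} → 2 states.
For l_f = 3: m_f ∈ {m_i−1, m_i, m_i+1} ∩ [−3, 3] = {-2, -1, 0} → 3 states.
Total: 5.

5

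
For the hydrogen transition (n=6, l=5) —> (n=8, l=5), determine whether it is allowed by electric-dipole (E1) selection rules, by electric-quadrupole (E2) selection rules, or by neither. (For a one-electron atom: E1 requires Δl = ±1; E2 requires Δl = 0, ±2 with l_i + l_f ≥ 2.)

E2

Δl = 5 − 5 = +0; l_i + l_f = 10.
E1 (Δl = ±1): not satisfied.
E2 (Δl = 0,±2, l_i+l_f ≥ 2): satisfied.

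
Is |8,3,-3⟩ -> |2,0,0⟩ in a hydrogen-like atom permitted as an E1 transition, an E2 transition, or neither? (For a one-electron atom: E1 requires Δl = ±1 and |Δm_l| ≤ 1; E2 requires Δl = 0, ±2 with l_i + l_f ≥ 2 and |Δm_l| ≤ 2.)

Δl = 0 − 3 = -3; l_i + l_f = 3.
Δm_l = +3.
E1 (Δl = ±1, |Δm_l| ≤ 1): not satisfied.
E2 (Δl = 0,±2, l_i+l_f ≥ 2, |Δm_l| ≤ 2): not satisfied.

neither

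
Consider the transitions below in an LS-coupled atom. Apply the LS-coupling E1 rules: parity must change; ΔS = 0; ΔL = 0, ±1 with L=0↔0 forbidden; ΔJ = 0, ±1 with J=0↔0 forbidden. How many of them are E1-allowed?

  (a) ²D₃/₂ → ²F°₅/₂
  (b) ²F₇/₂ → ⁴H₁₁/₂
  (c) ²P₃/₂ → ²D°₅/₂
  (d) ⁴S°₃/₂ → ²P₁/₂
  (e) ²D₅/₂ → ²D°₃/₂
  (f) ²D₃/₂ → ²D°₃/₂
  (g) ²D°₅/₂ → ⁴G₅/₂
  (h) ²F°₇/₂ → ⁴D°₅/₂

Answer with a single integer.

4

(a) allowed
(b) forbidden (parity, ΔS, ΔL, ΔJ fail)
(c) allowed
(d) forbidden (ΔS fails)
(e) allowed
(f) allowed
(g) forbidden (ΔS, ΔL fail)
(h) forbidden (parity, ΔS fail)
Total allowed: 4 of 8.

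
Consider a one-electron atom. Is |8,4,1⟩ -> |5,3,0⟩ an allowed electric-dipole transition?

Δl = 3 − 4 = -1; the E1 rule Δl = ±1 is satisfied.
m_l: 1 → 0 (Δm_l = -1). |Δm_l| ≤ 1 satisfied.
All E1 selection rules are satisfied.

allowed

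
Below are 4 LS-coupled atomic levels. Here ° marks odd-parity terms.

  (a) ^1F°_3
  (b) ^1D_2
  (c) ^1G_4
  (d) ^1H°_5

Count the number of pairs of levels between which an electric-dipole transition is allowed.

(a)–(b): allowed.
(a)–(c): allowed.
(a)–(d): forbidden (parity, ΔL, ΔJ).
(b)–(c): forbidden (parity, ΔL, ΔJ).
(b)–(d): forbidden (ΔL, ΔJ).
(c)–(d): allowed.
Allowed pairs: 3 of 6.

3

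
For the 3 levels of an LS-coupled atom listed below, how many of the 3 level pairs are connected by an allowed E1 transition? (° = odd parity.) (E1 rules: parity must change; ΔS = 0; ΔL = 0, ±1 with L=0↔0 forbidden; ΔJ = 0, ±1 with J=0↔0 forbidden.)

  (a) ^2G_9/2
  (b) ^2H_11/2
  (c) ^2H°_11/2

2

(a)–(b): forbidden (parity).
(a)–(c): allowed.
(b)–(c): allowed.
Allowed pairs: 2 of 3.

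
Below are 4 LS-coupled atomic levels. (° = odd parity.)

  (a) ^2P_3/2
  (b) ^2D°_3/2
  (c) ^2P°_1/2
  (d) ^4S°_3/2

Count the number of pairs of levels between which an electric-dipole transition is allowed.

2

(a)–(b): allowed.
(a)–(c): allowed.
(a)–(d): forbidden (ΔS).
(b)–(c): forbidden (parity).
(b)–(d): forbidden (parity, ΔS, ΔL).
(c)–(d): forbidden (parity, ΔS).
Allowed pairs: 2 of 6.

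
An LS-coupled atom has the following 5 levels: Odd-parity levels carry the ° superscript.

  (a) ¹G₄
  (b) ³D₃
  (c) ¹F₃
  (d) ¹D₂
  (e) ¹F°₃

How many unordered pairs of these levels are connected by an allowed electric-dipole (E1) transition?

3

(a)–(b): forbidden (parity, ΔS, ΔL).
(a)–(c): forbidden (parity).
(a)–(d): forbidden (parity, ΔL, ΔJ).
(a)–(e): allowed.
(b)–(c): forbidden (parity, ΔS).
(b)–(d): forbidden (parity, ΔS).
(b)–(e): forbidden (ΔS).
(c)–(d): forbidden (parity).
(c)–(e): allowed.
(d)–(e): allowed.
Allowed pairs: 3 of 10.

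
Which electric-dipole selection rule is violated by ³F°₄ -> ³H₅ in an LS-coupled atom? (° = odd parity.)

the ΔL = 0, ±1 rule

Initial level: S=1, L=3, J=4, parity odd. Final level: S=1, L=5, J=5, parity even.
Parity must change: odd → even — passes.
ΔS = 0: S: 1 → 1 — passes.
ΔL = 0, ±1 (not L=0↔0): L: 3 → 5, ΔL = +2 — fails.
ΔJ = 0, ±1 (not J=0↔0): J: 4 → 5, ΔJ = +1 — passes.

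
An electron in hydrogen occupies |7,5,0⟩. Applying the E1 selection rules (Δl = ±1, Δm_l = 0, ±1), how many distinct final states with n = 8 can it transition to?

6

E1 requires Δl = ±1, so l_f ∈ {4, 6}; with 0 ≤ l_f ≤ n_f−1 = 7, the allowed l_f values are {4, 6}.
For l_f = 4: m_f ∈ {m_i−1, m_i, m_i+1} ∩ [−4, 4] = {-1, 0, 1} → 3 states.
For l_f = 6: m_f ∈ {m_i−1, m_i, m_i+1} ∩ [−6, 6] = {-1, 0, 1} → 3 states.
Total: 6.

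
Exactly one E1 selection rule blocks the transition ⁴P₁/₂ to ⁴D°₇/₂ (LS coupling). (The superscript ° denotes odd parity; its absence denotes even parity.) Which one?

Parity must change: even → odd — ok.
ΔS = 0: S: 3/2 → 3/2 — ok.
ΔL = 0, ±1 (not L=0↔0): L: 1 → 2, ΔL = +1 — ok.
ΔJ = 0, ±1 (not J=0↔0): J: 1/2 → 7/2, ΔJ = +3 — fails.

the ΔJ = 0, ±1 rule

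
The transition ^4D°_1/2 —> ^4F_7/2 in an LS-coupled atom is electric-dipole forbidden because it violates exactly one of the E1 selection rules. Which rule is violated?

the ΔJ = 0, ±1 rule

Initial level: S=3/2, L=2, J=1/2, parity odd. Final level: S=3/2, L=3, J=7/2, parity even.
Parity must change: odd → even — passes.
ΔS = 0: S: 3/2 → 3/2 — passes.
ΔL = 0, ±1 (not L=0↔0): L: 2 → 3, ΔL = +1 — passes.
ΔJ = 0, ±1 (not J=0↔0): J: 1/2 → 7/2, ΔJ = +3 — fails.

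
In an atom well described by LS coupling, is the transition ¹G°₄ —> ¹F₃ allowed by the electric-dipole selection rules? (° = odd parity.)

Initial level: S=0, L=4, J=4, parity odd. Final level: S=0, L=3, J=3, parity even.
Parity must change: odd → even — ok.
ΔJ = 0, ±1 (not J=0↔0): J: 4 → 3, ΔJ = -1 — ok.
ΔS = 0: S: 0 → 0 — ok.
ΔL = 0, ±1 (not L=0↔0): L: 4 → 3, ΔL = -1 — ok.
All four E1 rules are satisfied.

allowed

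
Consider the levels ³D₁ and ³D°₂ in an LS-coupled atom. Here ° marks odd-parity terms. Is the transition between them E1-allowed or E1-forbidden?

allowed

Reading off the term symbols: S 1→1, L 2→2, J 1→2, parity even→odd.
Parity must change: even → odd — satisfied.
ΔS = 0: S: 1 → 1 — satisfied.
ΔL = 0, ±1 (not L=0↔0): L: 2 → 2, ΔL = +0 — satisfied.
ΔJ = 0, ±1 (not J=0↔0): J: 1 → 2, ΔJ = +1 — satisfied.
All four E1 rules are satisfied.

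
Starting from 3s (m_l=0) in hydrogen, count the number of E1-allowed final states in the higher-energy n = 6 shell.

3

E1 requires Δl = ±1, so l_f ∈ {-1, 1}; with 0 ≤ l_f ≤ n_f−1 = 5, the allowed l_f values are {1}.
For l_f = 1: m_f ∈ {m_i−1, m_i, m_i+1} ∩ [−1, 1] = {-1, 0, 1} → 3 states.
Total: 3.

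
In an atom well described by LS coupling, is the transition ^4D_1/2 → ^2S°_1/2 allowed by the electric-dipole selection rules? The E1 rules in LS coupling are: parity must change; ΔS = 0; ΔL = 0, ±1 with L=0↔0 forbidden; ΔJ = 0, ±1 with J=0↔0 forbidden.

Parity must change: even → odd — passes.
ΔS = 0: S: 3/2 → 1/2 — fails.
ΔL = 0, ±1 (not L=0↔0): L: 2 → 0, ΔL = -2 — fails.
ΔJ = 0, ±1 (not J=0↔0): J: 1/2 → 1/2, ΔJ = +0 — passes.
Rule(s) violated: ΔS, ΔL.

forbidden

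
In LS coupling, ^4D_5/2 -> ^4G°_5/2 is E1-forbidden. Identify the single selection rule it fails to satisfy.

the ΔL = 0, ±1 rule

ΔS = 0: S: 3/2 → 3/2 — passes.
ΔJ = 0, ±1 (not J=0↔0): J: 5/2 → 5/2, ΔJ = +0 — passes.
Parity must change: even → odd — passes.
ΔL = 0, ±1 (not L=0↔0): L: 2 → 4, ΔL = +2 — fails.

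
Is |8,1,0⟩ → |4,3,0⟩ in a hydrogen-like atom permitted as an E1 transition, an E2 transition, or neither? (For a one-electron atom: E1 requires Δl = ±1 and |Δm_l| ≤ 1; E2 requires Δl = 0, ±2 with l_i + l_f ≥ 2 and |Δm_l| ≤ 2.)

E2

Δl = 3 − 1 = +2; l_i + l_f = 4.
Δm_l = +0.
E1 (Δl = ±1, |Δm_l| ≤ 1): not satisfied.
E2 (Δl = 0,±2, l_i+l_f ≥ 2, |Δm_l| ≤ 2): satisfied.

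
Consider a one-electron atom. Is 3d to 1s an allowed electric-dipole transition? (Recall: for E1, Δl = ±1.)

forbidden

Δl = 0 − 2 = -2; the E1 rule Δl = ±1 is ✗.
The transition is electric-dipole forbidden.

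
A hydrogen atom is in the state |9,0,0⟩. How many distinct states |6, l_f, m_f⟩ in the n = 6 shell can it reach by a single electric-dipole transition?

3

E1 requires Δl = ±1, so l_f ∈ {-1, 1}; with 0 ≤ l_f ≤ n_f−1 = 5, the allowed l_f values are {1}.
For l_f = 1: m_f ∈ {m_i−1, m_i, m_i+1} ∩ [−1, 1] = {-1, 0, 1} → 3 states.
Total: 3.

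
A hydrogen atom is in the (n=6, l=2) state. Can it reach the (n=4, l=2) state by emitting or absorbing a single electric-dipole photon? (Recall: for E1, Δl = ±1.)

forbidden

Initial l = 2, final l = 2, so Δl = +0. E1 requires Δl = ±1: fails.
The transition is electric-dipole forbidden.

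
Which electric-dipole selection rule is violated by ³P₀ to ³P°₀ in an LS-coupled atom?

the J=0 ↔ J=0 exclusion

ΔL = 0, ±1 (not L=0↔0): L: 1 → 1, ΔL = +0 — ✓.
ΔJ = 0, ±1 (not J=0↔0): J: 0 → 0, ΔJ = +0 — ✗.
Parity must change: even → odd — ✓.
ΔS = 0: S: 1 → 1 — ✓.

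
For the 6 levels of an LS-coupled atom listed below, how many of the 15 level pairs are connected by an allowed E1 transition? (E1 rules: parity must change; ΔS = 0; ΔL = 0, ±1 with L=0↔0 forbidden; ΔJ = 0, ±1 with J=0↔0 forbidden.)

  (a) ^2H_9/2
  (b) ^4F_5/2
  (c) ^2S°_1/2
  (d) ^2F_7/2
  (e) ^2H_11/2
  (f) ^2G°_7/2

(a)–(b): forbidden (parity, ΔS, ΔL, ΔJ).
(a)–(c): forbidden (ΔL, ΔJ).
(a)–(d): forbidden (parity, ΔL).
(a)–(e): forbidden (parity).
(a)–(f): allowed.
(b)–(c): forbidden (ΔS, ΔL, ΔJ).
(b)–(d): forbidden (parity, ΔS).
(b)–(e): forbidden (parity, ΔS, ΔL, ΔJ).
(b)–(f): forbidden (ΔS).
(c)–(d): forbidden (ΔL, ΔJ).
(c)–(e): forbidden (ΔL, ΔJ).
(c)–(f): forbidden (parity, ΔL, ΔJ).
(d)–(e): forbidden (parity, ΔL, ΔJ).
(d)–(f): allowed.
(e)–(f): forbidden (ΔJ).
Allowed pairs: 2 of 15.

2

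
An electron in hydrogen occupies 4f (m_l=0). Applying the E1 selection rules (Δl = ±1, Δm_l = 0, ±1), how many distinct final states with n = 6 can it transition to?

E1 requires Δl = ±1, so l_f ∈ {2, 4}; with 0 ≤ l_f ≤ n_f−1 = 5, the allowed l_f values are {2, 4}.
For l_f = 2: m_f ∈ {m_i−1, m_i, m_i+1} ∩ [−2, 2] = {-1, 0, 1} → 3 states.
For l_f = 4: m_f ∈ {m_i−1, m_i, m_i+1} ∩ [−4, 4] = {-1, 0, 1} → 3 states.
Total: 6.

6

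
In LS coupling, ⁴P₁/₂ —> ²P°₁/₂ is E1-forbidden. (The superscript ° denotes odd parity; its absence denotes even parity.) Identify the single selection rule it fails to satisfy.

the ΔS = 0 rule

Initial level: S=3/2, L=1, J=1/2, parity even. Final level: S=1/2, L=1, J=1/2, parity odd.
Parity must change: even → odd — satisfied.
ΔS = 0: S: 3/2 → 1/2 — violated.
ΔL = 0, ±1 (not L=0↔0): L: 1 → 1, ΔL = +0 — satisfied.
ΔJ = 0, ±1 (not J=0↔0): J: 1/2 → 1/2, ΔJ = +0 — satisfied.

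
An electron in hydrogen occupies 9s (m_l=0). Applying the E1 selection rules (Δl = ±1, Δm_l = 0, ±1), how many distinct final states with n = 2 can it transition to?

3

E1 requires Δl = ±1, so l_f ∈ {-1, 1}; with 0 ≤ l_f ≤ n_f−1 = 1, the allowed l_f values are {1}.
For l_f = 1: m_f ∈ {m_i−1, m_i, m_i+1} ∩ [−1, 1] = {-1, 0, 1} → 3 states.
Total: 3.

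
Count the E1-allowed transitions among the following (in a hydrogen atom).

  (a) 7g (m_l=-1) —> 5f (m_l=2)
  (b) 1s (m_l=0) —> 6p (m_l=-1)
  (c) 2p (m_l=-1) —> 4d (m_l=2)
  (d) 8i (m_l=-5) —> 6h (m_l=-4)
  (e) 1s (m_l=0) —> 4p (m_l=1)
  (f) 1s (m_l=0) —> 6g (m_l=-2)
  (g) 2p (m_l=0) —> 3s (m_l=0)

4

(a) forbidden — Δm_l = +3 (E1 requires Δm_l = 0, ±1)
(b) allowed
(c) forbidden — Δm_l = +3 (E1 requires Δm_l = 0, ±1)
(d) allowed
(e) allowed
(f) forbidden — Δl = +4 (E1 requires Δl = ±1); Δm_l = -2 (E1 requires Δm_l = 0, ±1)
(g) allowed
Total allowed: 4 of 7.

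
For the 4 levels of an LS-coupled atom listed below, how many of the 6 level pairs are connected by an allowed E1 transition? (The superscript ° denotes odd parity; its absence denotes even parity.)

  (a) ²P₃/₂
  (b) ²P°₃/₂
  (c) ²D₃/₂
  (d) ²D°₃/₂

4

(a)–(b): allowed.
(a)–(c): forbidden (parity).
(a)–(d): allowed.
(b)–(c): allowed.
(b)–(d): forbidden (parity).
(c)–(d): allowed.
Allowed pairs: 4 of 6.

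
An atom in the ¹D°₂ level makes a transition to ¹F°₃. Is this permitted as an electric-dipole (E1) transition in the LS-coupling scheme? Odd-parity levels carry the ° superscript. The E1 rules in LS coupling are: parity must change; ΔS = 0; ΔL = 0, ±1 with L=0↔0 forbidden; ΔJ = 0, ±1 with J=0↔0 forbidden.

ΔJ = 0, ±1 (not J=0↔0): J: 2 → 3, ΔJ = +1 — passes.
ΔS = 0: S: 0 → 0 — passes.
Parity must change: odd → odd — fails.
ΔL = 0, ±1 (not L=0↔0): L: 2 → 3, ΔL = +1 — passes.
Rule(s) violated: parity.

forbidden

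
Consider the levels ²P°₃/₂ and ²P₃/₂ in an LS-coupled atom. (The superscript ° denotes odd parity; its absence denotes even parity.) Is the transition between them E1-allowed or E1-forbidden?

allowed

Initial level: S=1/2, L=1, J=3/2, parity odd. Final level: S=1/2, L=1, J=3/2, parity even.
Parity must change: odd → even — ✓.
ΔL = 0, ±1 (not L=0↔0): L: 1 → 1, ΔL = +0 — ✓.
ΔJ = 0, ±1 (not J=0↔0): J: 3/2 → 3/2, ΔJ = +0 — ✓.
ΔS = 0: S: 1/2 → 1/2 — ✓.
All four E1 rules are satisfied.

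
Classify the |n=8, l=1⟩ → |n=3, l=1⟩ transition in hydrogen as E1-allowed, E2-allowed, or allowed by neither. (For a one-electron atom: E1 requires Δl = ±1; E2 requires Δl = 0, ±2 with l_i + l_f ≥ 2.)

E2

Δl = 1 − 1 = +0; l_i + l_f = 2.
E1 (Δl = ±1): not satisfied.
E2 (Δl = 0,±2, l_i+l_f ≥ 2): satisfied.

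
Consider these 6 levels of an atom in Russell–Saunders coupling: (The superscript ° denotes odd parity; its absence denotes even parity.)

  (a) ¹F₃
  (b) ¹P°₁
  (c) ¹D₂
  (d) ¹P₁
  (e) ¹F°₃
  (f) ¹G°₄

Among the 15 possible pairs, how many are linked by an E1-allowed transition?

5

(a)–(b): forbidden (ΔL, ΔJ).
(a)–(c): forbidden (parity).
(a)–(d): forbidden (parity, ΔL, ΔJ).
(a)–(e): allowed.
(a)–(f): allowed.
(b)–(c): allowed.
(b)–(d): allowed.
(b)–(e): forbidden (parity, ΔL, ΔJ).
(b)–(f): forbidden (parity, ΔL, ΔJ).
(c)–(d): forbidden (parity).
(c)–(e): allowed.
(c)–(f): forbidden (ΔL, ΔJ).
(d)–(e): forbidden (ΔL, ΔJ).
(d)–(f): forbidden (ΔL, ΔJ).
(e)–(f): forbidden (parity).
Allowed pairs: 5 of 15.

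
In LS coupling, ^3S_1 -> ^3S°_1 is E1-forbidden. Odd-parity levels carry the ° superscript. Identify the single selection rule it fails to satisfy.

the L=0 ↔ L=0 exclusion

Initial level: S=1, L=0, J=1, parity even. Final level: S=1, L=0, J=1, parity odd.
Parity must change: even → odd — ok.
ΔS = 0: S: 1 → 1 — ok.
ΔL = 0, ±1 (not L=0↔0): L: 0 → 0, ΔL = +0 — fails.
ΔJ = 0, ±1 (not J=0↔0): J: 1 → 1, ΔJ = +0 — ok.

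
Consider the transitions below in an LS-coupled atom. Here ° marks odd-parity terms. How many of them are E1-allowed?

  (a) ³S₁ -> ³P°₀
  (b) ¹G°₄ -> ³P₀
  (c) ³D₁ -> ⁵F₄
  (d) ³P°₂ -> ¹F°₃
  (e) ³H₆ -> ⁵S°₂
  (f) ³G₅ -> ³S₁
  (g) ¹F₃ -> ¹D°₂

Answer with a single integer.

2

(a) allowed
(b) forbidden (ΔS, ΔL, ΔJ fail)
(c) forbidden (parity, ΔS, ΔJ fail)
(d) forbidden (parity, ΔS, ΔL fail)
(e) forbidden (ΔS, ΔL, ΔJ fail)
(f) forbidden (parity, ΔL, ΔJ fail)
(g) allowed
Total allowed: 2 of 7.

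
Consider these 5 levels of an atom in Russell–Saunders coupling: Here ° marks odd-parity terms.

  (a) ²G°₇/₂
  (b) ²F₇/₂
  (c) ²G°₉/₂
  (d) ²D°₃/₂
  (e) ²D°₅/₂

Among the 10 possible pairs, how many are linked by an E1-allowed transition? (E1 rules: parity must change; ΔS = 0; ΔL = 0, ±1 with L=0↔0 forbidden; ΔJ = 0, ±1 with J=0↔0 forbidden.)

(a)–(b): allowed.
(a)–(c): forbidden (parity).
(a)–(d): forbidden (parity, ΔL, ΔJ).
(a)–(e): forbidden (parity, ΔL).
(b)–(c): allowed.
(b)–(d): forbidden (ΔJ).
(b)–(e): allowed.
(c)–(d): forbidden (parity, ΔL, ΔJ).
(c)–(e): forbidden (parity, ΔL, ΔJ).
(d)–(e): forbidden (parity).
Allowed pairs: 3 of 10.

3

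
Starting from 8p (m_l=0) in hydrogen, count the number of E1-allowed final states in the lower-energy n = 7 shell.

4

E1 requires Δl = ±1, so l_f ∈ {0, 2}; with 0 ≤ l_f ≤ n_f−1 = 6, the allowed l_f values are {0, 2}.
For l_f = 0: m_f ∈ {m_i−1, m_i, m_i+1} ∩ [−0, 0] = {0} → 1 state.
For l_f = 2: m_f ∈ {m_i−1, m_i, m_i+1} ∩ [−2, 2] = {-1, 0, 1} → 3 states.
Total: 4.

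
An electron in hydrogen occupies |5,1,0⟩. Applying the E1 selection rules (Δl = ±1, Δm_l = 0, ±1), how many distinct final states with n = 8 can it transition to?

4

E1 requires Δl = ±1, so l_f ∈ {0, 2}; with 0 ≤ l_f ≤ n_f−1 = 7, the allowed l_f values are {0, 2}.
For l_f = 0: m_f ∈ {m_i−1, m_i, m_i+1} ∩ [−0, 0] = {0} → 1 state.
For l_f = 2: m_f ∈ {m_i−1, m_i, m_i+1} ∩ [−2, 2] = {-1, 0, 1} → 3 states.
Total: 4.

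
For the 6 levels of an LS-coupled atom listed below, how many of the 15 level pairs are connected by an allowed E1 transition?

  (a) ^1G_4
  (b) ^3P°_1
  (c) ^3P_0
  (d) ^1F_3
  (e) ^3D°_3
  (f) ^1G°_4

3

(a)–(b): forbidden (ΔS, ΔL, ΔJ).
(a)–(c): forbidden (parity, ΔS, ΔL, ΔJ).
(a)–(d): forbidden (parity).
(a)–(e): forbidden (ΔS, ΔL).
(a)–(f): allowed.
(b)–(c): allowed.
(b)–(d): forbidden (ΔS, ΔL, ΔJ).
(b)–(e): forbidden (parity, ΔJ).
(b)–(f): forbidden (parity, ΔS, ΔL, ΔJ).
(c)–(d): forbidden (parity, ΔS, ΔL, ΔJ).
(c)–(e): forbidden (ΔJ).
(c)–(f): forbidden (ΔS, ΔL, ΔJ).
(d)–(e): forbidden (ΔS).
(d)–(f): allowed.
(e)–(f): forbidden (parity, ΔS, ΔL).
Allowed pairs: 3 of 15.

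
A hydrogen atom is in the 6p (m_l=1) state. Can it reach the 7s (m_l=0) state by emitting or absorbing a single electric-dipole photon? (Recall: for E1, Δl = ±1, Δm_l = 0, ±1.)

l: 1 → 0 (Δl = -1). Δl = ±1 ok.
m_l: 1 → 0 (Δm_l = -1). |Δm_l| ≤ 1 ok.
All E1 selection rules are satisfied.

allowed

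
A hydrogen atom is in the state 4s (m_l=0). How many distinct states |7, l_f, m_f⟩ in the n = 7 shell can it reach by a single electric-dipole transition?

3

E1 requires Δl = ±1, so l_f ∈ {-1, 1}; with 0 ≤ l_f ≤ n_f−1 = 6, the allowed l_f values are {1}.
For l_f = 1: m_f ∈ {m_i−1, m_i, m_i+1} ∩ [−1, 1] = {-1, 0, 1} → 3 states.
Total: 3.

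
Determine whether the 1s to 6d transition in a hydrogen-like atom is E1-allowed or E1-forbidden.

Δl = 2 − 0 = +2; the E1 rule Δl = ±1 is fails.
The transition is electric-dipole forbidden.

forbidden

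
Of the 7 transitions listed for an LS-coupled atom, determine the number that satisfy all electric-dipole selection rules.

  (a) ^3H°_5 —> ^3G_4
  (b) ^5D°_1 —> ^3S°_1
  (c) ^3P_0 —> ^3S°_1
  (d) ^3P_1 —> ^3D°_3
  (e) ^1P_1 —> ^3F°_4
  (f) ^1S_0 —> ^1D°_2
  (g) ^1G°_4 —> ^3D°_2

2

(a) allowed
(b) forbidden (parity, ΔS, ΔL fail)
(c) allowed
(d) forbidden (ΔJ fails)
(e) forbidden (ΔS, ΔL, ΔJ fail)
(f) forbidden (ΔL, ΔJ fail)
(g) forbidden (parity, ΔS, ΔL, ΔJ fail)
Total allowed: 2 of 7.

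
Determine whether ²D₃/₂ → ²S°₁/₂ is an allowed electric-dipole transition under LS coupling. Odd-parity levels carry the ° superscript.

Reading off the term symbols: S 1/2→1/2, L 2→0, J 3/2→1/2, parity even→odd.
Parity must change: even → odd — ok.
ΔS = 0: S: 1/2 → 1/2 — ok.
ΔL = 0, ±1 (not L=0↔0): L: 2 → 0, ΔL = -2 — fails.
ΔJ = 0, ±1 (not J=0↔0): J: 3/2 → 1/2, ΔJ = -1 — ok.
Rule(s) violated: ΔL.

forbidden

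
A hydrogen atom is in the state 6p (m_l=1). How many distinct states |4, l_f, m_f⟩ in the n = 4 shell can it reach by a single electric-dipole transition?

4

E1 requires Δl = ±1, so l_f ∈ {0, 2}; with 0 ≤ l_f ≤ n_f−1 = 3, the allowed l_f values are {0, 2}.
For l_f = 0: m_f ∈ {m_i−1, m_i, m_i+1} ∩ [−0, 0] = {0} → 1 state.
For l_f = 2: m_f ∈ {m_i−1, m_i, m_i+1} ∩ [−2, 2] = {0, 1, 2} → 3 states.
Total: 4.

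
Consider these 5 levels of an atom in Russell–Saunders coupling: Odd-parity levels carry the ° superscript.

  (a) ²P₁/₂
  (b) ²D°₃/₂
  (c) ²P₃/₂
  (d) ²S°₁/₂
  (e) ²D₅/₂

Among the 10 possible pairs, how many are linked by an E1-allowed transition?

(a)–(b): allowed.
(a)–(c): forbidden (parity).
(a)–(d): allowed.
(a)–(e): forbidden (parity, ΔJ).
(b)–(c): allowed.
(b)–(d): forbidden (parity, ΔL).
(b)–(e): allowed.
(c)–(d): allowed.
(c)–(e): forbidden (parity).
(d)–(e): forbidden (ΔL, ΔJ).
Allowed pairs: 5 of 10.

5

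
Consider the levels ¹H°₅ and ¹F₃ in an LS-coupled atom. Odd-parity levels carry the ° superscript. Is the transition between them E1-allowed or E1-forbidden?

forbidden

Initial level: S=0, L=5, J=5, parity odd. Final level: S=0, L=3, J=3, parity even.
ΔJ = 0, ±1 (not J=0↔0): J: 5 → 3, ΔJ = -2 — ✗.
ΔS = 0: S: 0 → 0 — ✓.
ΔL = 0, ±1 (not L=0↔0): L: 5 → 3, ΔL = -2 — ✗.
Parity must change: odd → even — ✓.
Rule(s) violated: ΔL, ΔJ.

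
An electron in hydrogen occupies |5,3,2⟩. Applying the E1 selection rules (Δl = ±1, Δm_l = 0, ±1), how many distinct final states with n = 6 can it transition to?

E1 requires Δl = ±1, so l_f ∈ {2, 4}; with 0 ≤ l_f ≤ n_f−1 = 5, the allowed l_f values are {2, 4}.
For l_f = 2: m_f ∈ {m_i−1, m_i, m_i+1} ∩ [−2, 2] = {1, 2} → 2 states.
For l_f = 4: m_f ∈ {m_i−1, m_i, m_i+1} ∩ [−4, 4] = {1, 2, 3} → 3 states.
Total: 5.

5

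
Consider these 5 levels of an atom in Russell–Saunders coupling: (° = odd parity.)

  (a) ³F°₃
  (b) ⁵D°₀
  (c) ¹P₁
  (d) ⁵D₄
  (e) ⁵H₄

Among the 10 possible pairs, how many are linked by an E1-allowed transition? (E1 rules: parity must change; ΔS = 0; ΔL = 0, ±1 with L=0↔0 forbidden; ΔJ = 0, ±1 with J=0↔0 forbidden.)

0

(a)–(b): forbidden (parity, ΔS, ΔJ).
(a)–(c): forbidden (ΔS, ΔL, ΔJ).
(a)–(d): forbidden (ΔS).
(a)–(e): forbidden (ΔS, ΔL).
(b)–(c): forbidden (ΔS).
(b)–(d): forbidden (ΔJ).
(b)–(e): forbidden (ΔL, ΔJ).
(c)–(d): forbidden (parity, ΔS, ΔJ).
(c)–(e): forbidden (parity, ΔS, ΔL, ΔJ).
(d)–(e): forbidden (parity, ΔL).
Allowed pairs: 0 of 10.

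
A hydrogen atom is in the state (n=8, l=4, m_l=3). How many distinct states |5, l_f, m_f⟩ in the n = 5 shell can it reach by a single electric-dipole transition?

2

E1 requires Δl = ±1, so l_f ∈ {3, 5}; with 0 ≤ l_f ≤ n_f−1 = 4, the allowed l_f values are {3}.
For l_f = 3: m_f ∈ {m_i−1, m_i, m_i+1} ∩ [−3, 3] = {2, 3} → 2 states.
Total: 2.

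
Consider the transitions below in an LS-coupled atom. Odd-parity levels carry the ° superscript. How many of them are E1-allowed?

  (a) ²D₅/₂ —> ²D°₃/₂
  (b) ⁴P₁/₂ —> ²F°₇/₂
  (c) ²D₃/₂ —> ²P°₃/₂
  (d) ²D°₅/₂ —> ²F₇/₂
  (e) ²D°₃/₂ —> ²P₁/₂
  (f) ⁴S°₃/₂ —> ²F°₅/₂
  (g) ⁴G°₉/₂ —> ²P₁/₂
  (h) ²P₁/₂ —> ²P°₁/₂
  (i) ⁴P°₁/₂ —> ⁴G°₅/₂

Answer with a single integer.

5

(a) allowed
(b) forbidden (ΔS, ΔL, ΔJ fail)
(c) allowed
(d) allowed
(e) allowed
(f) forbidden (parity, ΔS, ΔL fail)
(g) forbidden (ΔS, ΔL, ΔJ fail)
(h) allowed
(i) forbidden (parity, ΔL, ΔJ fail)
Total allowed: 5 of 9.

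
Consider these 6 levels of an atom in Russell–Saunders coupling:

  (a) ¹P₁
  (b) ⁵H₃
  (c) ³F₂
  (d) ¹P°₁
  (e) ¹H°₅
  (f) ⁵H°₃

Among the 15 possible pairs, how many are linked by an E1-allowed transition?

2

(a)–(b): forbidden (parity, ΔS, ΔL, ΔJ).
(a)–(c): forbidden (parity, ΔS, ΔL).
(a)–(d): allowed.
(a)–(e): forbidden (ΔL, ΔJ).
(a)–(f): forbidden (ΔS, ΔL, ΔJ).
(b)–(c): forbidden (parity, ΔS, ΔL).
(b)–(d): forbidden (ΔS, ΔL, ΔJ).
(b)–(e): forbidden (ΔS, ΔJ).
(b)–(f): allowed.
(c)–(d): forbidden (ΔS, ΔL).
(c)–(e): forbidden (ΔS, ΔL, ΔJ).
(c)–(f): forbidden (ΔS, ΔL).
(d)–(e): forbidden (parity, ΔL, ΔJ).
(d)–(f): forbidden (parity, ΔS, ΔL, ΔJ).
(e)–(f): forbidden (parity, ΔS, ΔJ).
Allowed pairs: 2 of 15.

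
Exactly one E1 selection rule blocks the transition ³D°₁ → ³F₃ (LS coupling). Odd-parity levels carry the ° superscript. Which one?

the ΔJ = 0, ±1 rule

Reading off the term symbols: S 1→1, L 2→3, J 1→3, parity odd→even.
Parity must change: odd → even — ✓.
ΔS = 0: S: 1 → 1 — ✓.
ΔL = 0, ±1 (not L=0↔0): L: 2 → 3, ΔL = +1 — ✓.
ΔJ = 0, ±1 (not J=0↔0): J: 1 → 3, ΔJ = +2 — ✗.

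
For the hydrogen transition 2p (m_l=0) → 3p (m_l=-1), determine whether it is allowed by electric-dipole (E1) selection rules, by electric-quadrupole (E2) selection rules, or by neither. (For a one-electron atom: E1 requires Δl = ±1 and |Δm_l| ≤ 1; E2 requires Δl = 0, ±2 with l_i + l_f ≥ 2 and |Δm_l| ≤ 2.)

E2

Δl = 1 − 1 = +0; l_i + l_f = 2.
Δm_l = -1.
E1 (Δl = ±1, |Δm_l| ≤ 1): not satisfied.
E2 (Δl = 0,±2, l_i+l_f ≥ 2, |Δm_l| ≤ 2): satisfied.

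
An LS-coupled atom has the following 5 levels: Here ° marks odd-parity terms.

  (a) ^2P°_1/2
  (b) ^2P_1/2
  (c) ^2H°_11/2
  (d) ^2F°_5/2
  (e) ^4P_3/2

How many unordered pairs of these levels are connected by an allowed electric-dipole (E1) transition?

1

(a)–(b): allowed.
(a)–(c): forbidden (parity, ΔL, ΔJ).
(a)–(d): forbidden (parity, ΔL, ΔJ).
(a)–(e): forbidden (ΔS).
(b)–(c): forbidden (ΔL, ΔJ).
(b)–(d): forbidden (ΔL, ΔJ).
(b)–(e): forbidden (parity, ΔS).
(c)–(d): forbidden (parity, ΔL, ΔJ).
(c)–(e): forbidden (ΔS, ΔL, ΔJ).
(d)–(e): forbidden (ΔS, ΔL).
Allowed pairs: 1 of 10.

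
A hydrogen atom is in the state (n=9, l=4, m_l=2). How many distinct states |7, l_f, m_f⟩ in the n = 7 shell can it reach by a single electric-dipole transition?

6

E1 requires Δl = ±1, so l_f ∈ {3, 5}; with 0 ≤ l_f ≤ n_f−1 = 6, the allowed l_f values are {3, 5}.
For l_f = 3: m_f ∈ {m_i−1, m_i, m_i+1} ∩ [−3, 3] = {1, 2, 3} → 3 states.
For l_f = 5: m_f ∈ {m_i−1, m_i, m_i+1} ∩ [−5, 5] = {1, 2, 3} → 3 states.
Total: 6.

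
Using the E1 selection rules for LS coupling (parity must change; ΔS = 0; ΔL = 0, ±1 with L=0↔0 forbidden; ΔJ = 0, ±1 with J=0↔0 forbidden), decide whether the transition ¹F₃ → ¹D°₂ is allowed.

allowed

Initial level: S=0, L=3, J=3, parity even. Final level: S=0, L=2, J=2, parity odd.
Parity must change: even → odd — passes.
ΔS = 0: S: 0 → 0 — passes.
ΔJ = 0, ±1 (not J=0↔0): J: 3 → 2, ΔJ = -1 — passes.
ΔL = 0, ±1 (not L=0↔0): L: 3 → 2, ΔL = -1 — passes.
All four E1 rules are satisfied.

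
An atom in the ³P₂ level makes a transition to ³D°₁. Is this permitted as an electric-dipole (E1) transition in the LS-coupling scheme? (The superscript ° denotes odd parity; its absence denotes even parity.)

allowed

Reading off the term symbols: S 1→1, L 1→2, J 2→1, parity even→odd.
Parity must change: even → odd — ok.
ΔS = 0: S: 1 → 1 — ok.
ΔL = 0, ±1 (not L=0↔0): L: 1 → 2, ΔL = +1 — ok.
ΔJ = 0, ±1 (not J=0↔0): J: 2 → 1, ΔJ = -1 — ok.
All four E1 rules are satisfied.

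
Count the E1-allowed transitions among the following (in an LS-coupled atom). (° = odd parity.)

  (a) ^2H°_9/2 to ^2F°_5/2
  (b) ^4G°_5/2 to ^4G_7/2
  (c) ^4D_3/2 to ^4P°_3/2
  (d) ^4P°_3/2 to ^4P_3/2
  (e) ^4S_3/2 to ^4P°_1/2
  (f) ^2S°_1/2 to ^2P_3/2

5

(a) forbidden (parity, ΔL, ΔJ fail)
(b) allowed
(c) allowed
(d) allowed
(e) allowed
(f) allowed
Total allowed: 5 of 6.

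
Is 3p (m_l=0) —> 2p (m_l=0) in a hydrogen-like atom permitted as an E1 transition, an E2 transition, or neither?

E2

Δl = 1 − 1 = +0; l_i + l_f = 2.
Δm_l = +0.
E1 (Δl = ±1, |Δm_l| ≤ 1): not satisfied.
E2 (Δl = 0,±2, l_i+l_f ≥ 2, |Δm_l| ≤ 2): satisfied.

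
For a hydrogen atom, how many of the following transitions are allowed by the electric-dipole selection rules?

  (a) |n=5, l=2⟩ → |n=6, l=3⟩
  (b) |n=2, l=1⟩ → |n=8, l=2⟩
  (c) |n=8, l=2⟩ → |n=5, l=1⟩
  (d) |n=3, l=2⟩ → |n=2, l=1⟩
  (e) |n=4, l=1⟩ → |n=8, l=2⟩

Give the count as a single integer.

(a) allowed
(b) allowed
(c) allowed
(d) allowed
(e) allowed
Total allowed: 5 of 5.

5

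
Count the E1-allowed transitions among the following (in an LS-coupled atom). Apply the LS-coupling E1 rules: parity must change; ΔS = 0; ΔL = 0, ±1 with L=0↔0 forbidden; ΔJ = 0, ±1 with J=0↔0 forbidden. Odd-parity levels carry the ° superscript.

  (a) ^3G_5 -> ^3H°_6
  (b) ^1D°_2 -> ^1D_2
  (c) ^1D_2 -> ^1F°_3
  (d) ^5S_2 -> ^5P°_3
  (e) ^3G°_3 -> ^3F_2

(a) allowed
(b) allowed
(c) allowed
(d) allowed
(e) allowed
Total allowed: 5 of 5.

5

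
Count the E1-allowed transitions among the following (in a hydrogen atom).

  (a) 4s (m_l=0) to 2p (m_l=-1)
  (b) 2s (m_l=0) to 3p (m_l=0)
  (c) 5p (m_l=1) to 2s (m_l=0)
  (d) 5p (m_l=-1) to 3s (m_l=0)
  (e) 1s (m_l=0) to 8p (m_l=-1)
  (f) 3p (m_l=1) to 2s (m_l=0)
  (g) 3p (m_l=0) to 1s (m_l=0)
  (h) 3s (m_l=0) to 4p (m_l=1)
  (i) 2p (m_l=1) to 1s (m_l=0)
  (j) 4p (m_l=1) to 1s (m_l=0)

10

(a) allowed
(b) allowed
(c) allowed
(d) allowed
(e) allowed
(f) allowed
(g) allowed
(h) allowed
(i) allowed
(j) allowed
Total allowed: 10 of 10.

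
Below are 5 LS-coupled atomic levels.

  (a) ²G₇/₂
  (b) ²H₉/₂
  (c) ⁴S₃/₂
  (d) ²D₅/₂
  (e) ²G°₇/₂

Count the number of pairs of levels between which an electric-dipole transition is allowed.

(a)–(b): forbidden (parity).
(a)–(c): forbidden (parity, ΔS, ΔL, ΔJ).
(a)–(d): forbidden (parity, ΔL).
(a)–(e): allowed.
(b)–(c): forbidden (parity, ΔS, ΔL, ΔJ).
(b)–(d): forbidden (parity, ΔL, ΔJ).
(b)–(e): allowed.
(c)–(d): forbidden (parity, ΔS, ΔL).
(c)–(e): forbidden (ΔS, ΔL, ΔJ).
(d)–(e): forbidden (ΔL).
Allowed pairs: 2 of 10.

2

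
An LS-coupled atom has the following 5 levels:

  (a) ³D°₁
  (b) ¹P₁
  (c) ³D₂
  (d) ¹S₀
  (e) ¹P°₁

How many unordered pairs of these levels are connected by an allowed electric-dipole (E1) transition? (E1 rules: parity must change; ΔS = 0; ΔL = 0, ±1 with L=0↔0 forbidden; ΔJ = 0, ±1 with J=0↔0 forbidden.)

(a)–(b): forbidden (ΔS).
(a)–(c): allowed.
(a)–(d): forbidden (ΔS, ΔL).
(a)–(e): forbidden (parity, ΔS).
(b)–(c): forbidden (parity, ΔS).
(b)–(d): forbidden (parity).
(b)–(e): allowed.
(c)–(d): forbidden (parity, ΔS, ΔL, ΔJ).
(c)–(e): forbidden (ΔS).
(d)–(e): allowed.
Allowed pairs: 3 of 10.

3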